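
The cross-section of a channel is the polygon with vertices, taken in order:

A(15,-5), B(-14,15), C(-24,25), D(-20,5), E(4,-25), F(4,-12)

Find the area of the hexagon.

618.5

Apply the shoelace (surveyor's) formula: 2A = Σ (x_i·y_{i+1} − x_{i+1}·y_i), indices taken mod 6.
Σ = (155) + (10) + (380) + (480) + (52) + (160) = 1237
Area = |Σ|/2 = 618.5.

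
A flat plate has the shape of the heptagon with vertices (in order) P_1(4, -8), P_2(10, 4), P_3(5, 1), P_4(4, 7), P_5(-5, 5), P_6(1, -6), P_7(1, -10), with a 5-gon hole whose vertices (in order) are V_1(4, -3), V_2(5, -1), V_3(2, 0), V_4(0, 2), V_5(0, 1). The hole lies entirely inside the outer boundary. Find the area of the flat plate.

106

Outer boundary:
Apply the surveyor's formula: 2A = Σ (x_i·y_{i+1} − x_{i+1}·y_i), indices taken mod 7.
Cross-terms: 96, -10, 31, 55, 25, -4, 32  ⇒  Σ = 225
Area = |Σ|/2 = 112.5.
Hole:
Apply the shoelace (surveyor's) formula: 2A = Σ (x_i·y_{i+1} − x_{i+1}·y_i), indices taken mod 5.
V_1→V_2: (4)(-1) − (5)(-3) = 11
V_2→V_3: (5)(0) − (2)(-1) = 2
V_3→V_4: (2)(2) − (0)(0) = 4
V_4→V_5: (0)(1) − (0)(2) = 0
V_5→V_1: (0)(-3) − (4)(1) = -4
Σ = 13
Area = |Σ|/2 = 6.5.
Net area = 112.5 − 6.5 = 106.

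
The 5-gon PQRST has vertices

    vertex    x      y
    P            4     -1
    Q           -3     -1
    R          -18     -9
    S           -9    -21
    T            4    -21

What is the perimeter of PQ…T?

|PQ| = √((-7)² + (0)²) = √49 = 7
|QR| = √((-15)² + (-8)²) = √289 = 17
|RS| = √((9)² + (-12)²) = √225 = 15
|ST| = √((13)² + (0)²) = √169 = 13
|TP| = √((0)² + (20)²) = √400 = 20
Perimeter = 7 + 17 + 15 + 13 + 20 = 72.

72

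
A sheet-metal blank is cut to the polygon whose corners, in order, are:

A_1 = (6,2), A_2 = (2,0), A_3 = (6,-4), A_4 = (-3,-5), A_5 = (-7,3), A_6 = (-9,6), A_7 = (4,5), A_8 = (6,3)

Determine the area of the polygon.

Apply the shoelace formula: 2A = Σ (x_i·y_{i+1} − x_{i+1}·y_i), indices taken mod 8.
Cross-terms: -4, -8, -42, -44, -15, -69, -18, -6  ⇒  Σ = -206
Area = |Σ|/2 = 103.

103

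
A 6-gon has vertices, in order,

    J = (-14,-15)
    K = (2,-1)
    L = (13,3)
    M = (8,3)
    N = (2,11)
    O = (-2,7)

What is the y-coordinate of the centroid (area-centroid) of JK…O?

49/243

Apply the surveyor's formula. First the cross-terms c_i = x_i·y_{i+1} − x_{i+1}·y_i:
  44, 19, 15, 82, 36, 128  ⇒  2A = 324, A = 162.
Then Σ (y_i + y_{i+1})·c_i = 196, so ȳ = 196 / (6·162) = 49/243.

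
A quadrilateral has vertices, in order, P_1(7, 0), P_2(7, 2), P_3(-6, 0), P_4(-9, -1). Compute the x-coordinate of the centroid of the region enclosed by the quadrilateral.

8/9

Apply the surveyor's formula. First the cross-terms c_i = x_i·y_{i+1} − x_{i+1}·y_i:
  14, 12, 6, 7  ⇒  2A = 39, A = 19.5.
Then Σ (x_i + x_{i+1})·c_i = 104, so x̄ = 104 / (6·19.5) = 8/9.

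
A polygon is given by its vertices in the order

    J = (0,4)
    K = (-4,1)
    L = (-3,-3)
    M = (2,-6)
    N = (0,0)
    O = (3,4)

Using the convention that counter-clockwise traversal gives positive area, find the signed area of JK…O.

Apply Gauss's area formula: 2A = Σ (x_i·y_{i+1} − x_{i+1}·y_i), indices taken mod 6.
Σ = (16) + (15) + (24) + (0) + (0) + (12) = 67
Signed area = Σ/2 = 33.5 (positive ⇒ counter-clockwise traversal).

33.5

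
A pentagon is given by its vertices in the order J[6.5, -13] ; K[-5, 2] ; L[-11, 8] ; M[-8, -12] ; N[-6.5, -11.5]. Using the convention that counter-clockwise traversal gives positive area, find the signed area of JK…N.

Σ = (-52) + (-18) + (196) + (14) + (159.25) = 299.25
Signed area = Σ/2 = 149.625 (positive ⇒ counter-clockwise traversal).

149.625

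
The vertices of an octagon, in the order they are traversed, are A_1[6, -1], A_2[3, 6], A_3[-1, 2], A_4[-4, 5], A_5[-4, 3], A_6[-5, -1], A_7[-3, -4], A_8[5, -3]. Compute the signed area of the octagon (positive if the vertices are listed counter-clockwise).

Apply Gauss's area formula: 2A = Σ (x_i·y_{i+1} − x_{i+1}·y_i), indices taken mod 8.
Cross-terms: 39, 12, 3, 8, 19, 17, 29, 13  ⇒  Σ = 140
Signed area = Σ/2 = 70 (positive ⇒ counter-clockwise traversal).

70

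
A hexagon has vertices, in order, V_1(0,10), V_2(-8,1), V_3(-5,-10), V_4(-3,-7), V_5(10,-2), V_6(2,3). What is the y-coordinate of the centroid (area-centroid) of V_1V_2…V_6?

-0.4

Apply Gauss's area formula. First the cross-terms c_i = x_i·y_{i+1} − x_{i+1}·y_i:
  80, 85, 5, 76, 34, 20  ⇒  2A = 300, A = 150.
Then Σ (y_i + y_{i+1})·c_i = -360, so ȳ = -360 / (6·150) = -0.4.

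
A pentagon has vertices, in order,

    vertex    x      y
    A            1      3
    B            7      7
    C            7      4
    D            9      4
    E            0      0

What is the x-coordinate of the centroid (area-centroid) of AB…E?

Apply the shoelace (surveyor's) formula. First the cross-terms c_i = x_i·y_{i+1} − x_{i+1}·y_i:
  -14, -21, -8, 0, 0  ⇒  2A = -43, A = -21.5.
Then Σ (x_i + x_{i+1})·c_i = -534, so x̄ = -534 / (6·(-21.5)) = 178/43.

178/43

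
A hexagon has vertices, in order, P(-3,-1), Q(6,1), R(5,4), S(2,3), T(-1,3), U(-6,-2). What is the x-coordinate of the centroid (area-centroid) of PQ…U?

Apply the surveyor's formula. First the cross-terms c_i = x_i·y_{i+1} − x_{i+1}·y_i:
  3, 19, 7, 9, 20, 0  ⇒  2A = 58, A = 29.
Then Σ (x_i + x_{i+1})·c_i = 136, so x̄ = 136 / (6·29) = 68/87.

68/87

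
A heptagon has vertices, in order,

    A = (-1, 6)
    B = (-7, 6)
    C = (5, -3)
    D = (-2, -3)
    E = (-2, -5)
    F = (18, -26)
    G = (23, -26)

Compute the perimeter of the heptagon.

|AB| = √((-6)² + (0)²) = √36 = 6
|BC| = √((12)² + (-9)²) = √225 = 15
|CD| = √((-7)² + (0)²) = √49 = 7
|DE| = √((0)² + (-2)²) = √4 = 2
|EF| = √((20)² + (-21)²) = √841 = 29
|FG| = √((5)² + (0)²) = √25 = 5
|GA| = √((-24)² + (32)²) = √1600 = 40
Perimeter = 6 + 15 + 7 + 2 + 29 + 5 + 40 = 104.

104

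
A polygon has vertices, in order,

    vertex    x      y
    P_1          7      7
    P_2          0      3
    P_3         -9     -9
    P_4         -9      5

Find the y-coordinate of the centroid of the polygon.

13/11

Apply Gauss's area formula. First the cross-terms c_i = x_i·y_{i+1} − x_{i+1}·y_i:
  21, 27, -126, -98  ⇒  2A = -176, A = -88.
Then Σ (y_i + y_{i+1})·c_i = -624, so ȳ = -624 / (6·(-88)) = 13/11.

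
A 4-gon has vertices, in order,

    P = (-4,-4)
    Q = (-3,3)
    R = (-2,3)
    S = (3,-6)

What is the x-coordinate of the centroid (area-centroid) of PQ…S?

Apply the shoelace formula. First the cross-terms c_i = x_i·y_{i+1} − x_{i+1}·y_i:
  -24, -3, 3, -36  ⇒  2A = -60, A = -30.
Then Σ (x_i + x_{i+1})·c_i = 222, so x̄ = 222 / (6·(-30)) = -37/30.

-37/30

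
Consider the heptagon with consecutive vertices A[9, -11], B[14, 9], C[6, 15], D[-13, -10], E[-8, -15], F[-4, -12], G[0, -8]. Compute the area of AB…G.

Cross-terms: 235, 156, 135, 115, 36, 32, 72  ⇒  Σ = 781
Area = |Σ|/2 = 390.5.

390.5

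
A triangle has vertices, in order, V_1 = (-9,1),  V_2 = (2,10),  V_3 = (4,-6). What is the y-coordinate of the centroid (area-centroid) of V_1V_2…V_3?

Apply Gauss's area formula. First the cross-terms c_i = x_i·y_{i+1} − x_{i+1}·y_i:
  -92, -52, -50  ⇒  2A = -194, A = -97.
Then Σ (y_i + y_{i+1})·c_i = -970, so ȳ = -970 / (6·(-97)) = 5/3.

5/3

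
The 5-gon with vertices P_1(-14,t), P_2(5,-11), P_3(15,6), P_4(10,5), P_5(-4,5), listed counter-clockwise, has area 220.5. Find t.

7

Write out the shoelace sum; only the two edges meeting at P_1 involve t:
2·Area = [((-4)·t − (-14)·5) + ((-14)·(-11) − 5·t)] + 280
       = -9·t + 504 = 441
⇒ t = 7.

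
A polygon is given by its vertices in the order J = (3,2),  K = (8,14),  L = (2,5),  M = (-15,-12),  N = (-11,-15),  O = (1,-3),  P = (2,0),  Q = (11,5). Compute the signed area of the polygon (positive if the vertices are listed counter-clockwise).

Σ = (26) + (12) + (51) + (93) + (48) + (6) + (10) + (7) = 253
Signed area = Σ/2 = 126.5 (positive ⇒ counter-clockwise traversal).

126.5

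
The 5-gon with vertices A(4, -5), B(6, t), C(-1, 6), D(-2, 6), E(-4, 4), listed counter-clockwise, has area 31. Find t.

Write out the shoelace sum; only the two edges meeting at B involve t:
2·Area = [(4·t − 6·(-5)) + (6·6 − (-1)·t)] + 26
       = 5·t + 92 = 62
⇒ t = -6.

-6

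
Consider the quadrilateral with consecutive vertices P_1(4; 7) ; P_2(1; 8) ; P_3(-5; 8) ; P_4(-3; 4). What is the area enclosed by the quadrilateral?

20

Apply Gauss's area formula: 2A = Σ (x_i·y_{i+1} − x_{i+1}·y_i), indices taken mod 4.
Cross-terms: 25, 48, 4, -37  ⇒  Σ = 40
Area = |Σ|/2 = 20.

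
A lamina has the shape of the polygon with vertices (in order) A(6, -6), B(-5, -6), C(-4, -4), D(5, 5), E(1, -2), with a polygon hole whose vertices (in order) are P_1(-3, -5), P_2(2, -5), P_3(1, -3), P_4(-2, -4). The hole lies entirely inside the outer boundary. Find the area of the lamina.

33.5

Outer boundary:
Apply the shoelace formula: 2A = Σ (x_i·y_{i+1} − x_{i+1}·y_i), indices taken mod 5.
A→B: (6)(-6) − (-5)(-6) = -66
B→C: (-5)(-4) − (-4)(-6) = -4
C→D: (-4)(5) − (5)(-4) = 0
D→E: (5)(-2) − (1)(5) = -15
E→A: (1)(-6) − (6)(-2) = 6
Σ = -79
Area = |Σ|/2 = 39.5.
Hole:
Apply the shoelace (surveyor's) formula: 2A = Σ (x_i·y_{i+1} − x_{i+1}·y_i), indices taken mod 4.
Σ = (25) + (-1) + (-10) + (-2) = 12
Area = |Σ|/2 = 6.
Net area = 39.5 − 6 = 33.5.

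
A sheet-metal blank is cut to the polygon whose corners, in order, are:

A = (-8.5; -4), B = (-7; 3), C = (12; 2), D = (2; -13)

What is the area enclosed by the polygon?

Cross-terms: -53.5, -50, -160, -118.5  ⇒  Σ = -382
Area = |Σ|/2 = 191.

191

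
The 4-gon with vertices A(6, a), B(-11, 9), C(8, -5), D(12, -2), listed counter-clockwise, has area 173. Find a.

11

Write out the shoelace sum; only the two edges meeting at A involve a:
2·Area = [(12·a − 6·(-2)) + (6·9 − (-11)·a)] + 27
       = 23·a + 93 = 346
⇒ a = 11.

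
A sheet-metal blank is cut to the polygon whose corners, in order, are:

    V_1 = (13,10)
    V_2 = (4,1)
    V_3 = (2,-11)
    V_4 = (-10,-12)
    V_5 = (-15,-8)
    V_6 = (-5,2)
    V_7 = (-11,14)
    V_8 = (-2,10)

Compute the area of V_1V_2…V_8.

Apply Gauss's area formula: 2A = Σ (x_i·y_{i+1} − x_{i+1}·y_i), indices taken mod 8.
Σ = (-27) + (-46) + (-134) + (-100) + (-70) + (-48) + (-82) + (-150) = -657
Area = |Σ|/2 = 328.5.

328.5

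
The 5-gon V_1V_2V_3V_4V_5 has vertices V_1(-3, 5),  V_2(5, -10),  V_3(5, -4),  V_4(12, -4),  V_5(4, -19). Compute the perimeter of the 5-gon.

|V_1V_2| = √((8)² + (-15)²) = √289 = 17
|V_2V_3| = √((0)² + (6)²) = √36 = 6
|V_3V_4| = √((7)² + (0)²) = √49 = 7
|V_4V_5| = √((-8)² + (-15)²) = √289 = 17
|V_5V_1| = √((-7)² + (24)²) = √625 = 25
Perimeter = 17 + 6 + 7 + 17 + 25 = 72.

72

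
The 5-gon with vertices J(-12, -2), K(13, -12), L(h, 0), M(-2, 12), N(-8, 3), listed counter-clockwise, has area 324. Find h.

14

Write out the shoelace sum; only the two edges meeting at L involve h:
2·Area = [(13·0 − h·(-12)) + (h·12 − (-2)·0)] + 312
       = 24·h + 312 = 648
⇒ h = 14.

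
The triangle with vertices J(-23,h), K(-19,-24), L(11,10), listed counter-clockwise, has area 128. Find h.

-20

The doubled signed area Σ (x_i y_{i+1} − x_{i+1} y_i) is linear in h.
With h=0 it equals 856; the coefficient of h is 30 (from the two edges through J).
So 30·h + 856 = 2·128 = 256 ⇒ h = -20.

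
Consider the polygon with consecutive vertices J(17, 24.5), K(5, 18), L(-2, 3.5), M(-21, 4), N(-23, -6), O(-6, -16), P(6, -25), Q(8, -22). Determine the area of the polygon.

Apply the surveyor's formula: 2A = Σ (x_i·y_{i+1} − x_{i+1}·y_i), indices taken mod 8.
Σ = (183.5) + (53.5) + (65.5) + (218) + (332) + (246) + (68) + (570) = 1736.5
Area = |Σ|/2 = 868.25.

868.25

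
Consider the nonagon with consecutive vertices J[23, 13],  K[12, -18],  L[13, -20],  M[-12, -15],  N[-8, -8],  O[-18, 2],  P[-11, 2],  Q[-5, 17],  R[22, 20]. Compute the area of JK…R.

1017

J→K: (23)(-18) − (12)(13) = -570
K→L: (12)(-20) − (13)(-18) = -6
L→M: (13)(-15) − (-12)(-20) = -435
M→N: (-12)(-8) − (-8)(-15) = -24
N→O: (-8)(2) − (-18)(-8) = -160
O→P: (-18)(2) − (-11)(2) = -14
P→Q: (-11)(17) − (-5)(2) = -177
Q→R: (-5)(20) − (22)(17) = -474
R→J: (22)(13) − (23)(20) = -174
Σ = -2034
Area = |Σ|/2 = 1017.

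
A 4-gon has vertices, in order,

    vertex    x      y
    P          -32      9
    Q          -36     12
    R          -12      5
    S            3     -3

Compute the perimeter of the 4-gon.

|PQ| = √((-4)² + (3)²) = √25 = 5
|QR| = √((24)² + (-7)²) = √625 = 25
|RS| = √((15)² + (-8)²) = √289 = 17
|SP| = √((-35)² + (12)²) = √1369 = 37
Perimeter = 5 + 25 + 17 + 37 = 84.

84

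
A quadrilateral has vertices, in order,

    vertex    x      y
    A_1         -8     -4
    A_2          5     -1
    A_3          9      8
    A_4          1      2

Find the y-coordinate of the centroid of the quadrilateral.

Apply the surveyor's formula. First the cross-terms c_i = x_i·y_{i+1} − x_{i+1}·y_i:
  28, 49, 10, 12  ⇒  2A = 99, A = 49.5.
Then Σ (y_i + y_{i+1})·c_i = 279, so ȳ = 279 / (6·49.5) = 31/33.

31/33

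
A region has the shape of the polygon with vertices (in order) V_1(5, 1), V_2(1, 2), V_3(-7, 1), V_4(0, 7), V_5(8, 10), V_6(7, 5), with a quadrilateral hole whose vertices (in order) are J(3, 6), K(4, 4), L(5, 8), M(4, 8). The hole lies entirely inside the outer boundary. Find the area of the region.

60.5

Outer boundary:
Σ = (9) + (15) + (-49) + (-56) + (-30) + (-18) = -129
Area = |Σ|/2 = 64.5.
Hole:
Cross-terms: -12, 12, 8, 0  ⇒  Σ = 8
Area = |Σ|/2 = 4.
Net area = 64.5 − 4 = 60.5.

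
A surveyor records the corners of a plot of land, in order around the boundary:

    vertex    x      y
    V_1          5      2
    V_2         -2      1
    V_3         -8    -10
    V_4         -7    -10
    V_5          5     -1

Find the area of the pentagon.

59.5

Apply the shoelace (surveyor's) formula: 2A = Σ (x_i·y_{i+1} − x_{i+1}·y_i), indices taken mod 5.
Σ = (9) + (28) + (10) + (57) + (15) = 119
Area = |Σ|/2 = 59.5.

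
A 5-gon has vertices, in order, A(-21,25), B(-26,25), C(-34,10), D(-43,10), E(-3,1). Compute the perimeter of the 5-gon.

|AB| = √((-5)² + (0)²) = √25 = 5
|BC| = √((-8)² + (-15)²) = √289 = 17
|CD| = √((-9)² + (0)²) = √81 = 9
|DE| = √((40)² + (-9)²) = √1681 = 41
|EA| = √((-18)² + (24)²) = √900 = 30
Perimeter = 5 + 17 + 9 + 41 + 30 = 102.

102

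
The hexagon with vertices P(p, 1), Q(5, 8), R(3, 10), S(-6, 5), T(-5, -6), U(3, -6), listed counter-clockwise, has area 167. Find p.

9

The doubled signed area Σ (x_i y_{i+1} − x_{i+1} y_i) is linear in p.
With p=0 it equals 208; the coefficient of p is 14 (from the two edges through P).
So 14·p + 208 = 2·167 = 334 ⇒ p = 9.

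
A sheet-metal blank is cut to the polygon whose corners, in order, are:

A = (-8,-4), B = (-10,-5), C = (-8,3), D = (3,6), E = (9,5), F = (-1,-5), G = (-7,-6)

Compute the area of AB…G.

127.5

Apply the surveyor's formula: 2A = Σ (x_i·y_{i+1} − x_{i+1}·y_i), indices taken mod 7.
A→B: (-8)(-5) − (-10)(-4) = 0
B→C: (-10)(3) − (-8)(-5) = -70
C→D: (-8)(6) − (3)(3) = -57
D→E: (3)(5) − (9)(6) = -39
E→F: (9)(-5) − (-1)(5) = -40
F→G: (-1)(-6) − (-7)(-5) = -29
G→A: (-7)(-4) − (-8)(-6) = -20
Σ = -255
Area = |Σ|/2 = 127.5.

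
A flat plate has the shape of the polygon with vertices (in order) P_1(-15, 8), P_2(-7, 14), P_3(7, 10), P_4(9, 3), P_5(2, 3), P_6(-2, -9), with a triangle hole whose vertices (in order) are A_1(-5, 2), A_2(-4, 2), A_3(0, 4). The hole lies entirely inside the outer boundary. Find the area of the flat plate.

Outer boundary:
Apply the shoelace formula: 2A = Σ (x_i·y_{i+1} − x_{i+1}·y_i), indices taken mod 6.
Σ = (-154) + (-168) + (-69) + (21) + (-12) + (-151) = -533
Area = |Σ|/2 = 266.5.
Hole:
Apply Gauss's area formula: 2A = Σ (x_i·y_{i+1} − x_{i+1}·y_i), indices taken mod 3.
Σ = (-2) + (-16) + (20) = 2
Area = |Σ|/2 = 1.
Net area = 266.5 − 1 = 265.5.

265.5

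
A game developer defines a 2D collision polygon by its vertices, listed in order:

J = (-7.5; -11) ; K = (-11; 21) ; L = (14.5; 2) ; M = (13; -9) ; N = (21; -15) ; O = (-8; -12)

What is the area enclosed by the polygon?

Σ = (-278.5) + (-326.5) + (-156.5) + (-6) + (-372) + (-2) = -1141.5
Area = |Σ|/2 = 570.75.

570.75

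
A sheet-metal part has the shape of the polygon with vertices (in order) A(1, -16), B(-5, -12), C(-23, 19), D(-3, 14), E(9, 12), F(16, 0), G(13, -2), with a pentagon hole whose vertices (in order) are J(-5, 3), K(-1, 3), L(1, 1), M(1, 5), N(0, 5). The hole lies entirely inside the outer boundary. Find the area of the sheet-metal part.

Outer boundary:
Σ = (-92) + (-371) + (-265) + (-162) + (-192) + (-32) + (-206) = -1320
Area = |Σ|/2 = 660.
Hole:
Cross-terms: -12, -4, 4, 5, 25  ⇒  Σ = 18
Area = |Σ|/2 = 9.
Net area = 660 − 9 = 651.

651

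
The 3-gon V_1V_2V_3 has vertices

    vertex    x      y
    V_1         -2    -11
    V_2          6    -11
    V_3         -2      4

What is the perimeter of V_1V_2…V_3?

40

|V_1V_2| = √((8)² + (0)²) = √64 = 8
|V_2V_3| = √((-8)² + (15)²) = √289 = 17
|V_3V_1| = √((0)² + (-15)²) = √225 = 15
Perimeter = 8 + 17 + 15 = 40.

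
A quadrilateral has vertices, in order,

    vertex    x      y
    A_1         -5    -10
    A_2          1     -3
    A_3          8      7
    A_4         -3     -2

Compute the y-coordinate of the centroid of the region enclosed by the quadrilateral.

-416/243

Apply the shoelace (surveyor's) formula. First the cross-terms c_i = x_i·y_{i+1} − x_{i+1}·y_i:
  25, 31, 5, 20  ⇒  2A = 81, A = 40.5.
Then Σ (y_i + y_{i+1})·c_i = -416, so ȳ = -416 / (6·40.5) = -416/243.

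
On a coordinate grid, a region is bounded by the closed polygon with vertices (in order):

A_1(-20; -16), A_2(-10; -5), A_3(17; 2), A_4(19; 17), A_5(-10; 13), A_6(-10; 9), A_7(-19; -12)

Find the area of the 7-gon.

534

Apply the surveyor's formula: 2A = Σ (x_i·y_{i+1} − x_{i+1}·y_i), indices taken mod 7.
A_1→A_2: (-20)(-5) − (-10)(-16) = -60
A_2→A_3: (-10)(2) − (17)(-5) = 65
A_3→A_4: (17)(17) − (19)(2) = 251
A_4→A_5: (19)(13) − (-10)(17) = 417
A_5→A_6: (-10)(9) − (-10)(13) = 40
A_6→A_7: (-10)(-12) − (-19)(9) = 291
A_7→A_1: (-19)(-16) − (-20)(-12) = 64
Σ = 1068
Area = |Σ|/2 = 534.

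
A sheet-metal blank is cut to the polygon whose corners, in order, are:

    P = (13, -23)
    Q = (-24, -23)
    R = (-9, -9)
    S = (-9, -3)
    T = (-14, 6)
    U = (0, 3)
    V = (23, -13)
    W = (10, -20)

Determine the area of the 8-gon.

701.5

Cross-terms: -851, 9, -54, -96, -42, -69, -330, 30  ⇒  Σ = -1403
Area = |Σ|/2 = 701.5.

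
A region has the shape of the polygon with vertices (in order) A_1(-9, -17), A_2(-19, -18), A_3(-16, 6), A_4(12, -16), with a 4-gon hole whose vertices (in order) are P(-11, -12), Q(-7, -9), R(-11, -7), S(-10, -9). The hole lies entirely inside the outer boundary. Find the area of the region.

356

Outer boundary:
Cross-terms: -161, -402, 184, -348  ⇒  Σ = -727
Area = |Σ|/2 = 363.5.
Hole:
Apply the surveyor's formula: 2A = Σ (x_i·y_{i+1} − x_{i+1}·y_i), indices taken mod 4.
Σ = (15) + (-50) + (29) + (21) = 15
Area = |Σ|/2 = 7.5.
Net area = 363.5 − 7.5 = 356.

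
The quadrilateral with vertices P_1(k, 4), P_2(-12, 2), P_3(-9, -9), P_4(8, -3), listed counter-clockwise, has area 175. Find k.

9

The doubled signed area Σ (x_i y_{i+1} − x_{i+1} y_i) is linear in k.
With k=0 it equals 305; the coefficient of k is 5 (from the two edges through P_1).
So 5·k + 305 = 2·175 = 350 ⇒ k = 9.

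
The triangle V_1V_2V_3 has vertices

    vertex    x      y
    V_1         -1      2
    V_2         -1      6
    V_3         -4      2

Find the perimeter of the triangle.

|V_1V_2| = √((0)² + (4)²) = √16 = 4
|V_2V_3| = √((-3)² + (-4)²) = √25 = 5
|V_3V_1| = √((3)² + (0)²) = √9 = 3
Perimeter = 4 + 5 + 3 = 12.

12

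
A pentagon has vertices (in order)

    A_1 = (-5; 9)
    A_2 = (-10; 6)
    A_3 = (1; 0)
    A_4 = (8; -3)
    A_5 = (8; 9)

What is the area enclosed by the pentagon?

Apply Gauss's area formula: 2A = Σ (x_i·y_{i+1} − x_{i+1}·y_i), indices taken mod 5.
A_1→A_2: (-5)(6) − (-10)(9) = 60
A_2→A_3: (-10)(0) − (1)(6) = -6
A_3→A_4: (1)(-3) − (8)(0) = -3
A_4→A_5: (8)(9) − (8)(-3) = 96
A_5→A_1: (8)(9) − (-5)(9) = 117
Σ = 264
Area = |Σ|/2 = 132.

132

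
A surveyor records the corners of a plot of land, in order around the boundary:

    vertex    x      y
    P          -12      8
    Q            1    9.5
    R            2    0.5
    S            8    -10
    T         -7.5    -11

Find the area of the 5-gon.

259.75

Σ = (-122) + (-18.5) + (-24) + (-163) + (-192) = -519.5
Area = |Σ|/2 = 259.75.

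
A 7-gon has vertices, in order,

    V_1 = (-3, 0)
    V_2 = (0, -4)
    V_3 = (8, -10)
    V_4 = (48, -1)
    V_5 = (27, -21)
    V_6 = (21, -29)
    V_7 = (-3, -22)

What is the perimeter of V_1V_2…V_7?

142

|V_1V_2| = √((3)² + (-4)²) = √25 = 5
|V_2V_3| = √((8)² + (-6)²) = √100 = 10
|V_3V_4| = √((40)² + (9)²) = √1681 = 41
|V_4V_5| = √((-21)² + (-20)²) = √841 = 29
|V_5V_6| = √((-6)² + (-8)²) = √100 = 10
|V_6V_7| = √((-24)² + (7)²) = √625 = 25
|V_7V_1| = √((0)² + (22)²) = √484 = 22
Perimeter = 5 + 10 + 41 + 29 + 10 + 25 + 22 = 142.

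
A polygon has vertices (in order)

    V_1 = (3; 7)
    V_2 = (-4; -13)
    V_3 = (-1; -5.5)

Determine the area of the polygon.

Apply Gauss's area formula: 2A = Σ (x_i·y_{i+1} − x_{i+1}·y_i), indices taken mod 3.
V_1→V_2: (3)(-13) − (-4)(7) = -11
V_2→V_3: (-4)(-5.5) − (-1)(-13) = 9
V_3→V_1: (-1)(7) − (3)(-5.5) = 9.5
Σ = 7.5
Area = |Σ|/2 = 3.75.

3.75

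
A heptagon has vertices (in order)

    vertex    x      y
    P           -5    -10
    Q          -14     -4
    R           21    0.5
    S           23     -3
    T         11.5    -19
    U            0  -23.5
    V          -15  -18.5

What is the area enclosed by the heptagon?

542.625

Cross-terms: -120, 77, -74.5, -402.5, -270.25, -352.5, 57.5  ⇒  Σ = -1085.25
Area = |Σ|/2 = 542.625.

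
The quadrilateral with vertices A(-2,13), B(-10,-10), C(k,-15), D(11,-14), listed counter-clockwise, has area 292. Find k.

The doubled signed area Σ (x_i y_{i+1} − x_{i+1} y_i) is linear in k.
With k=0 it equals 580; the coefficient of k is -4 (from the two edges through C).
So -4·k + 580 = 2·292 = 584 ⇒ k = -1.

-1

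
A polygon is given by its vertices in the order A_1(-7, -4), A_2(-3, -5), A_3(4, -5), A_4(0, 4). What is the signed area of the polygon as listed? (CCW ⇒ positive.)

51

Apply the surveyor's formula: 2A = Σ (x_i·y_{i+1} − x_{i+1}·y_i), indices taken mod 4.
Σ = (23) + (35) + (16) + (28) = 102
Signed area = Σ/2 = 51 (positive ⇒ counter-clockwise traversal).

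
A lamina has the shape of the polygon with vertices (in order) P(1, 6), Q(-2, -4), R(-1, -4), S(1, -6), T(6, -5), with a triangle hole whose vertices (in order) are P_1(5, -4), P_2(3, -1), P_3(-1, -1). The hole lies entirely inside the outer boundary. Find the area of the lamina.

Outer boundary:
P→Q: (1)(-4) − (-2)(6) = 8
Q→R: (-2)(-4) − (-1)(-4) = 4
R→S: (-1)(-6) − (1)(-4) = 10
S→T: (1)(-5) − (6)(-6) = 31
T→P: (6)(6) − (1)(-5) = 41
Σ = 94
Area = |Σ|/2 = 47.
Hole:
Apply the shoelace formula: 2A = Σ (x_i·y_{i+1} − x_{i+1}·y_i), indices taken mod 3.
Σ = (7) + (-4) + (9) = 12
Area = |Σ|/2 = 6.
Net area = 47 − 6 = 41.

41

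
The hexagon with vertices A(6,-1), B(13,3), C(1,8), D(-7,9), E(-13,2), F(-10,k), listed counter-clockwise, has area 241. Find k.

Write out the shoelace sum; only the two edges meeting at F involve k:
2·Area = [((-13)·k − (-10)·2) + ((-10)·(-1) − 6·k)] + 300
       = -19·k + 330 = 482
⇒ k = -8.

-8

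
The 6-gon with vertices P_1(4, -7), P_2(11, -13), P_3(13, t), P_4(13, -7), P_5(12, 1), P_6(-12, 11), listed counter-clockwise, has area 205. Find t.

-13

The doubled signed area Σ (x_i y_{i+1} − x_{i+1} y_i) is linear in t.
With t=0 it equals 384; the coefficient of t is -2 (from the two edges through P_3).
So -2·t + 384 = 2·205 = 410 ⇒ t = -13.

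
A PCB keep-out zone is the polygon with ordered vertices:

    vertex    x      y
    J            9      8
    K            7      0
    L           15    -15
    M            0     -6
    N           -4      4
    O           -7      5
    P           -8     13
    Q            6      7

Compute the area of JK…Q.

233.5

Apply Gauss's area formula: 2A = Σ (x_i·y_{i+1} − x_{i+1}·y_i), indices taken mod 8.
Σ = (-56) + (-105) + (-90) + (-24) + (8) + (-51) + (-134) + (-15) = -467
Area = |Σ|/2 = 233.5.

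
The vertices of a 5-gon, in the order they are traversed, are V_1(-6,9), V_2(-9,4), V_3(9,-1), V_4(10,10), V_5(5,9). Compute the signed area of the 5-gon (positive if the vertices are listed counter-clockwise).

134.5

Apply the surveyor's formula: 2A = Σ (x_i·y_{i+1} − x_{i+1}·y_i), indices taken mod 5.
V_1→V_2: (-6)(4) − (-9)(9) = 57
V_2→V_3: (-9)(-1) − (9)(4) = -27
V_3→V_4: (9)(10) − (10)(-1) = 100
V_4→V_5: (10)(9) − (5)(10) = 40
V_5→V_1: (5)(9) − (-6)(9) = 99
Σ = 269
Signed area = Σ/2 = 134.5 (positive ⇒ counter-clockwise traversal).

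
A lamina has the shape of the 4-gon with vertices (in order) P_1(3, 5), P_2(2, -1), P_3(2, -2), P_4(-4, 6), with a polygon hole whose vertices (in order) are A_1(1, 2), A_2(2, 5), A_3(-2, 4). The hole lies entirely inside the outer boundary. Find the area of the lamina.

Outer boundary:
Apply the shoelace formula: 2A = Σ (x_i·y_{i+1} − x_{i+1}·y_i), indices taken mod 4.
Σ = (-13) + (-2) + (4) + (-38) = -49
Area = |Σ|/2 = 24.5.
Hole:
A_1→A_2: (1)(5) − (2)(2) = 1
A_2→A_3: (2)(4) − (-2)(5) = 18
A_3→A_1: (-2)(2) − (1)(4) = -8
Σ = 11
Area = |Σ|/2 = 5.5.
Net area = 24.5 − 5.5 = 19.

19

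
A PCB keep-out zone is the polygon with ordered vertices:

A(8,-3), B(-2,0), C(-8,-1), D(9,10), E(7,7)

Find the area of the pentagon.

Apply the shoelace (surveyor's) formula: 2A = Σ (x_i·y_{i+1} − x_{i+1}·y_i), indices taken mod 5.
A→B: (8)(0) − (-2)(-3) = -6
B→C: (-2)(-1) − (-8)(0) = 2
C→D: (-8)(10) − (9)(-1) = -71
D→E: (9)(7) − (7)(10) = -7
E→A: (7)(-3) − (8)(7) = -77
Σ = -159
Area = |Σ|/2 = 79.5.

79.5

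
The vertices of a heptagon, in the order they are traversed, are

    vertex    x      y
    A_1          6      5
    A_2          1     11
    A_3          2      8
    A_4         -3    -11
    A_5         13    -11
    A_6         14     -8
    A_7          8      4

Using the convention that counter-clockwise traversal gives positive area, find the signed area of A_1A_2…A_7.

Apply the surveyor's formula: 2A = Σ (x_i·y_{i+1} − x_{i+1}·y_i), indices taken mod 7.
A_1→A_2: (6)(11) − (1)(5) = 61
A_2→A_3: (1)(8) − (2)(11) = -14
A_3→A_4: (2)(-11) − (-3)(8) = 2
A_4→A_5: (-3)(-11) − (13)(-11) = 176
A_5→A_6: (13)(-8) − (14)(-11) = 50
A_6→A_7: (14)(4) − (8)(-8) = 120
A_7→A_1: (8)(5) − (6)(4) = 16
Σ = 411
Signed area = Σ/2 = 205.5 (positive ⇒ counter-clockwise traversal).

205.5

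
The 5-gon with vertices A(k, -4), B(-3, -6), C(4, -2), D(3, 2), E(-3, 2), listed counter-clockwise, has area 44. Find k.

-4

The doubled signed area Σ (x_i y_{i+1} − x_{i+1} y_i) is linear in k.
With k=0 it equals 56; the coefficient of k is -8 (from the two edges through A).
So -8·k + 56 = 2·44 = 88 ⇒ k = -4.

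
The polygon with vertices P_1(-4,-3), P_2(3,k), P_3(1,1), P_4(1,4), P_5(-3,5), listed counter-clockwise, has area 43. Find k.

-5

The doubled signed area Σ (x_i y_{i+1} − x_{i+1} y_i) is linear in k.
With k=0 it equals 61; the coefficient of k is -5 (from the two edges through P_2).
So -5·k + 61 = 2·43 = 86 ⇒ k = -5.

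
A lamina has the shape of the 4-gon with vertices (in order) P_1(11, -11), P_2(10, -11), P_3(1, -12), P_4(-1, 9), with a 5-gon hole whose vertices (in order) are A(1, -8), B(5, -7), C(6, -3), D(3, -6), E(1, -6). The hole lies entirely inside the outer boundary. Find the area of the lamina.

Outer boundary:
Apply the shoelace (surveyor's) formula: 2A = Σ (x_i·y_{i+1} − x_{i+1}·y_i), indices taken mod 4.
Σ = (-11) + (-109) + (-3) + (-88) = -211
Area = |Σ|/2 = 105.5.
Hole:
Apply Gauss's area formula: 2A = Σ (x_i·y_{i+1} − x_{i+1}·y_i), indices taken mod 5.
Σ = (33) + (27) + (-27) + (-12) + (-2) = 19
Area = |Σ|/2 = 9.5.
Net area = 105.5 − 9.5 = 96.

96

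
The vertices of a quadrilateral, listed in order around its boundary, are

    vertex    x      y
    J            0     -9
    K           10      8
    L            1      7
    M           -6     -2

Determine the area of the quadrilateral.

123

Σ = (90) + (62) + (40) + (54) = 246
Area = |Σ|/2 = 123.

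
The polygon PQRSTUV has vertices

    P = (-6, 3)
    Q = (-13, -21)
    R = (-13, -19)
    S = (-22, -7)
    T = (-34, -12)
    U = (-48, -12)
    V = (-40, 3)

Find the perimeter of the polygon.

120

|PQ| = √((-7)² + (-24)²) = √625 = 25
|QR| = √((0)² + (2)²) = √4 = 2
|RS| = √((-9)² + (12)²) = √225 = 15
|ST| = √((-12)² + (-5)²) = √169 = 13
|TU| = √((-14)² + (0)²) = √196 = 14
|UV| = √((8)² + (15)²) = √289 = 17
|VP| = √((34)² + (0)²) = √1156 = 34
Perimeter = 25 + 2 + 15 + 13 + 14 + 17 + 34 = 120.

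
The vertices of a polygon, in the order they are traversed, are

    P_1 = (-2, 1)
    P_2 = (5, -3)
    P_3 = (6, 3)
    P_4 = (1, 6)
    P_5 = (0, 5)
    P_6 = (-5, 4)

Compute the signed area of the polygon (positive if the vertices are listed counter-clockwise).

Apply the surveyor's formula: 2A = Σ (x_i·y_{i+1} − x_{i+1}·y_i), indices taken mod 6.
P_1→P_2: (-2)(-3) − (5)(1) = 1
P_2→P_3: (5)(3) − (6)(-3) = 33
P_3→P_4: (6)(6) − (1)(3) = 33
P_4→P_5: (1)(5) − (0)(6) = 5
P_5→P_6: (0)(4) − (-5)(5) = 25
P_6→P_1: (-5)(1) − (-2)(4) = 3
Σ = 100
Signed area = Σ/2 = 50 (positive ⇒ counter-clockwise traversal).

50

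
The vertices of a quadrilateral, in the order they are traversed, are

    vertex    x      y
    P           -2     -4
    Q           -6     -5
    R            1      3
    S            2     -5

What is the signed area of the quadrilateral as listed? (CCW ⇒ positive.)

-28

Apply the shoelace (surveyor's) formula: 2A = Σ (x_i·y_{i+1} − x_{i+1}·y_i), indices taken mod 4.
Σ = (-14) + (-13) + (-11) + (-18) = -56
Signed area = Σ/2 = -28 (negative ⇒ clockwise traversal).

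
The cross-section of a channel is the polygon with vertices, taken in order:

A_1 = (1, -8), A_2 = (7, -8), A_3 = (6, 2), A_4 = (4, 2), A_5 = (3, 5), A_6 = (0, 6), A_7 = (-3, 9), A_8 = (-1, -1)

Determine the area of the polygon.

92.5

Apply the shoelace formula: 2A = Σ (x_i·y_{i+1} − x_{i+1}·y_i), indices taken mod 8.
Σ = (48) + (62) + (4) + (14) + (18) + (18) + (12) + (9) = 185
Area = |Σ|/2 = 92.5.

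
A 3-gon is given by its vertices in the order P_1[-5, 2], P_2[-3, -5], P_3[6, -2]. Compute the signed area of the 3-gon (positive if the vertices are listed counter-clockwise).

Cross-terms: 31, 36, 2  ⇒  Σ = 69
Signed area = Σ/2 = 34.5 (positive ⇒ counter-clockwise traversal).

34.5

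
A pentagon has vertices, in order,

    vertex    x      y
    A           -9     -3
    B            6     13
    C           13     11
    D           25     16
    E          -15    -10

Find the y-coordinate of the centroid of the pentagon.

791/162

Apply the surveyor's formula. First the cross-terms c_i = x_i·y_{i+1} − x_{i+1}·y_i:
  -99, -103, -67, -10, -45  ⇒  2A = -324, A = -162.
Then Σ (y_i + y_{i+1})·c_i = -4746, so ȳ = -4746 / (6·(-162)) = 791/162.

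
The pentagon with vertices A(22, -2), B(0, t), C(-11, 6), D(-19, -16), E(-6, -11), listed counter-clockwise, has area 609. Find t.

17

The doubled signed area Σ (x_i y_{i+1} − x_{i+1} y_i) is linear in t.
With t=0 it equals 657; the coefficient of t is 33 (from the two edges through B).
So 33·t + 657 = 2·609 = 1218 ⇒ t = 17.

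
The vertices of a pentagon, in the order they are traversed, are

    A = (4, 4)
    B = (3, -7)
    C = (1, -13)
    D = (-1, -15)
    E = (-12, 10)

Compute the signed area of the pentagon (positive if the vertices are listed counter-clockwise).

-189

Apply the shoelace formula: 2A = Σ (x_i·y_{i+1} − x_{i+1}·y_i), indices taken mod 5.
A→B: (4)(-7) − (3)(4) = -40
B→C: (3)(-13) − (1)(-7) = -32
C→D: (1)(-15) − (-1)(-13) = -28
D→E: (-1)(10) − (-12)(-15) = -190
E→A: (-12)(4) − (4)(10) = -88
Σ = -378
Signed area = Σ/2 = -189 (negative ⇒ clockwise traversal).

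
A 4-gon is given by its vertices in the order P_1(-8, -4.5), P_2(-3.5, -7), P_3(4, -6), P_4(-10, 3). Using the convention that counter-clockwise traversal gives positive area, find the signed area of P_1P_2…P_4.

Apply the shoelace (surveyor's) formula: 2A = Σ (x_i·y_{i+1} − x_{i+1}·y_i), indices taken mod 4.
Cross-terms: 40.25, 49, -48, 69  ⇒  Σ = 110.25
Signed area = Σ/2 = 55.125 (positive ⇒ counter-clockwise traversal).

55.125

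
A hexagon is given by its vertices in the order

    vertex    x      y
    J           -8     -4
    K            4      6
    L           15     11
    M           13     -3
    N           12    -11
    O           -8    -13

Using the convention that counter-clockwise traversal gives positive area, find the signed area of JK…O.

Apply the surveyor's formula: 2A = Σ (x_i·y_{i+1} − x_{i+1}·y_i), indices taken mod 6.
Σ = (-32) + (-46) + (-188) + (-107) + (-244) + (-72) = -689
Signed area = Σ/2 = -344.5 (negative ⇒ clockwise traversal).

-344.5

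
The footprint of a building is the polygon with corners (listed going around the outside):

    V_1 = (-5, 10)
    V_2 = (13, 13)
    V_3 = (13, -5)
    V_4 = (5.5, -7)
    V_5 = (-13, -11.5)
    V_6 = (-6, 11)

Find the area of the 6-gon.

431.875

Apply Gauss's area formula: 2A = Σ (x_i·y_{i+1} − x_{i+1}·y_i), indices taken mod 6.
V_1→V_2: (-5)(13) − (13)(10) = -195
V_2→V_3: (13)(-5) − (13)(13) = -234
V_3→V_4: (13)(-7) − (5.5)(-5) = -63.5
V_4→V_5: (5.5)(-11.5) − (-13)(-7) = -154.25
V_5→V_6: (-13)(11) − (-6)(-11.5) = -212
V_6→V_1: (-6)(10) − (-5)(11) = -5
Σ = -863.75
Area = |Σ|/2 = 431.875.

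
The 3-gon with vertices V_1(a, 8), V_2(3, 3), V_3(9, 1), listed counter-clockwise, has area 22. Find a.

Write out the shoelace sum; only the two edges meeting at V_1 involve a:
2·Area = [(9·8 − a·1) + (a·3 − 3·8)] + -24
       = 2·a + 24 = 44
⇒ a = 10.

10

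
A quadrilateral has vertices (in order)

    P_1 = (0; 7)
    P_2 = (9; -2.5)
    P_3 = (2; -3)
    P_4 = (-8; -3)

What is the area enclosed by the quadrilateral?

Apply the shoelace formula: 2A = Σ (x_i·y_{i+1} − x_{i+1}·y_i), indices taken mod 4.
Cross-terms: -63, -22, -30, -56  ⇒  Σ = -171
Area = |Σ|/2 = 85.5.

85.5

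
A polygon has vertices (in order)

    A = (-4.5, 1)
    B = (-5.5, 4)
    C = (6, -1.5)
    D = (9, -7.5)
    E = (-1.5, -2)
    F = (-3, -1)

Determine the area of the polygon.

Apply Gauss's area formula: 2A = Σ (x_i·y_{i+1} − x_{i+1}·y_i), indices taken mod 6.
Σ = (-12.5) + (-15.75) + (-31.5) + (-29.25) + (-4.5) + (-7.5) = -101
Area = |Σ|/2 = 50.5.

50.5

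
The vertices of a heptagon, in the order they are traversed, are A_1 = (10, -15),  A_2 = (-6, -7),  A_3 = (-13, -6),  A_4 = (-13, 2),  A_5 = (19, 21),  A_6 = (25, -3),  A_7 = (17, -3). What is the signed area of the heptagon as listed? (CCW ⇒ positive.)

-730.5

Apply the surveyor's formula: 2A = Σ (x_i·y_{i+1} − x_{i+1}·y_i), indices taken mod 7.
A_1→A_2: (10)(-7) − (-6)(-15) = -160
A_2→A_3: (-6)(-6) − (-13)(-7) = -55
A_3→A_4: (-13)(2) − (-13)(-6) = -104
A_4→A_5: (-13)(21) − (19)(2) = -311
A_5→A_6: (19)(-3) − (25)(21) = -582
A_6→A_7: (25)(-3) − (17)(-3) = -24
A_7→A_1: (17)(-15) − (10)(-3) = -225
Σ = -1461
Signed area = Σ/2 = -730.5 (negative ⇒ clockwise traversal).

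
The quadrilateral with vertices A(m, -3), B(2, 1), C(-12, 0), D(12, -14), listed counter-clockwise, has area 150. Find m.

Write out the shoelace sum; only the two edges meeting at A involve m:
2·Area = [(12·(-3) − m·(-14)) + (m·1 − 2·(-3))] + 180
       = 15·m + 150 = 300
⇒ m = 10.

10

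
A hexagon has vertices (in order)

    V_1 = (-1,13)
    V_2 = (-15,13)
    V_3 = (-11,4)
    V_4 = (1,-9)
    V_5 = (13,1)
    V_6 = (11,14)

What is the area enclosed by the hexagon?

V_1→V_2: (-1)(13) − (-15)(13) = 182
V_2→V_3: (-15)(4) − (-11)(13) = 83
V_3→V_4: (-11)(-9) − (1)(4) = 95
V_4→V_5: (1)(1) − (13)(-9) = 118
V_5→V_6: (13)(14) − (11)(1) = 171
V_6→V_1: (11)(13) − (-1)(14) = 157
Σ = 806
Area = |Σ|/2 = 403.

403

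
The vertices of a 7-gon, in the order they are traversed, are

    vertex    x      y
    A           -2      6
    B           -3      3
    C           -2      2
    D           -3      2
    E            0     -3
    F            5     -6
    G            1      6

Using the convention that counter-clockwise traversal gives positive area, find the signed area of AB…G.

Apply Gauss's area formula: 2A = Σ (x_i·y_{i+1} − x_{i+1}·y_i), indices taken mod 7.
Σ = (12) + (0) + (2) + (9) + (15) + (36) + (18) = 92
Signed area = Σ/2 = 46 (positive ⇒ counter-clockwise traversal).

46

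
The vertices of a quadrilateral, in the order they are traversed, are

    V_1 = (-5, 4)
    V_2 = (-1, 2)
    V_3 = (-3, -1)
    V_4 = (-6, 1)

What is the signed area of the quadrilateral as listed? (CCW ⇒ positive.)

Apply the shoelace (surveyor's) formula: 2A = Σ (x_i·y_{i+1} − x_{i+1}·y_i), indices taken mod 4.
Σ = (-6) + (7) + (-9) + (-19) = -27
Signed area = Σ/2 = -13.5 (negative ⇒ clockwise traversal).

-13.5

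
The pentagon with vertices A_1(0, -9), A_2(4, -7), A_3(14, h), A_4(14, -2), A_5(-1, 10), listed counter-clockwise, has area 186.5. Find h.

Write out the shoelace sum; only the two edges meeting at A_3 involve h:
2·Area = [(4·h − 14·(-7)) + (14·(-2) − 14·h)] + 183
       = -10·h + 253 = 373
⇒ h = -12.

-12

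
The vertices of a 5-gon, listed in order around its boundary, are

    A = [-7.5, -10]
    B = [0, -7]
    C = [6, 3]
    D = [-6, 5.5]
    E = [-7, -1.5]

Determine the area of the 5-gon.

Σ = (52.5) + (42) + (51) + (47.5) + (58.75) = 251.75
Area = |Σ|/2 = 125.875.

125.875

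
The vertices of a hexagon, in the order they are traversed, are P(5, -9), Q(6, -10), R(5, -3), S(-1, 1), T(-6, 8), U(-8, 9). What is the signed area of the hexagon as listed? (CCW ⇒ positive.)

36.5

Apply the shoelace (surveyor's) formula: 2A = Σ (x_i·y_{i+1} − x_{i+1}·y_i), indices taken mod 6.
Σ = (4) + (32) + (2) + (-2) + (10) + (27) = 73
Signed area = Σ/2 = 36.5 (positive ⇒ counter-clockwise traversal).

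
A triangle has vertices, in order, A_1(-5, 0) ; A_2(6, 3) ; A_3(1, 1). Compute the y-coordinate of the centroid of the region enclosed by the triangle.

Apply Gauss's area formula. First the cross-terms c_i = x_i·y_{i+1} − x_{i+1}·y_i:
  -15, 3, 5  ⇒  2A = -7, A = -3.5.
Then Σ (y_i + y_{i+1})·c_i = -28, so ȳ = -28 / (6·(-3.5)) = 4/3.

4/3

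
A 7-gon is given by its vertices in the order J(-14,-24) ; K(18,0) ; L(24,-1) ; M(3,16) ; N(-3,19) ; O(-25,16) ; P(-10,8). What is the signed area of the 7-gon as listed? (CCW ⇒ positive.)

Cross-terms: 432, -18, 387, 105, 427, -40, 352  ⇒  Σ = 1645
Signed area = Σ/2 = 822.5 (positive ⇒ counter-clockwise traversal).

822.5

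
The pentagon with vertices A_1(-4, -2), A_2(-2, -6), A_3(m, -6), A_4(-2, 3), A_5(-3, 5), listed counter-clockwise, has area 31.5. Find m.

2

The doubled signed area Σ (x_i y_{i+1} − x_{i+1} y_i) is linear in m.
With m=0 it equals 45; the coefficient of m is 9 (from the two edges through A_3).
So 9·m + 45 = 2·31.5 = 63 ⇒ m = 2.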